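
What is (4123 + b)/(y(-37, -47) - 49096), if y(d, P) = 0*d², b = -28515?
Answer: 3049/6137 ≈ 0.49682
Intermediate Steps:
y(d, P) = 0
(4123 + b)/(y(-37, -47) - 49096) = (4123 - 28515)/(0 - 49096) = -24392/(-49096) = -24392*(-1/49096) = 3049/6137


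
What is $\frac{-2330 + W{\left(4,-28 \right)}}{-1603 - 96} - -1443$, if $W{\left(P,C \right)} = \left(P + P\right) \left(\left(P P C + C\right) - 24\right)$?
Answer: $\frac{2457987}{1699} \approx 1446.7$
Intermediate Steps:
$W{\left(P,C \right)} = 2 P \left(-24 + C + C P^{2}\right)$ ($W{\left(P,C \right)} = 2 P \left(\left(P^{2} C + C\right) - 24\right) = 2 P \left(\left(C P^{2} + C\right) - 24\right) = 2 P \left(\left(C + C P^{2}\right) - 24\right) = 2 P \left(-24 + C + C P^{2}\right)$)
$\frac{-2330 + W{\left(4,-28 \right)}}{-1603 - 96} - -1443 = \frac{-2330 + 2 \cdot 4 \left(-24 - 28 - 28 \cdot 4^{2}\right)}{-1603 - 96} - -1443 = \frac{-2330 + 2 \cdot 4 \left(-24 - 28 - 448\right)}{-1699} + 1443 = \left(-2330 + 2 \cdot 4 \left(-24 - 28 - 448\right)\right) \left(- \frac{1}{1699}\right) + 1443 = \left(-2330 + 2 \cdot 4 \left(-500\right)\right) \left(- \frac{1}{1699}\right) + 1443 = \left(-2330 - 4000\right) \left(- \frac{1}{1699}\right) + 1443 = \left(-6330\right) \left(- \frac{1}{1699}\right) + 1443 = \frac{6330}{1699} + 1443 = \frac{2457987}{1699}$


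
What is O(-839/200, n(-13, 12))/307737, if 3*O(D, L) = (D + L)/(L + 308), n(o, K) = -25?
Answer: -5839/52253742600 ≈ -1.1174e-7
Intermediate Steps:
O(D, L) = (D + L)/(3*(308 + L)) (O(D, L) = ((D + L)/(L + 308))/3 = ((D + L)/(308 + L))/3 = (D + L)/(3*(308 + L)))
O(-839/200, n(-13, 12))/307737 = ((-839/200 - 25)/(3*(308 - 25)))/307737 = ((1/3)*(-839*1/200 - 25)/283)*(1/307737) = ((1/3)*(1/283)*(-839/200 - 25))*(1/307737) = ((1/3)*(1/283)*(-5839/200))*(1/307737) = -5839/169800*1/307737 = -5839/52253742600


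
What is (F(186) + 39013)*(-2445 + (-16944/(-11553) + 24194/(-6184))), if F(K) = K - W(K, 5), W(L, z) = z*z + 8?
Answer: -570696615406793/5953646 ≈ -9.5857e+7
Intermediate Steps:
W(L, z) = 8 + z² (W(L, z) = z² + 8 = 8 + z²)
F(K) = -33 + K (F(K) = K - (8 + 5²) = K - (8 + 25) = K - 1*33 = K - 33 = -33 + K)
(F(186) + 39013)*(-2445 + (-16944/(-11553) + 24194/(-6184))) = ((-33 + 186) + 39013)*(-2445 + (-16944/(-11553) + 24194/(-6184))) = (153 + 39013)*(-2445 + (-16944*(-1/11553) + 24194*(-1/6184))) = 39166*(-2445 + (5648/3851 - 12097/3092)) = 39166*(-2445 - 29121931/11907292) = 39166*(-29142450871/11907292) = -570696615406793/5953646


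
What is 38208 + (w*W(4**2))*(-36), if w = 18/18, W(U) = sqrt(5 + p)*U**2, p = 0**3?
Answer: 38208 - 9216*sqrt(5) ≈ 17600.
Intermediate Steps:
p = 0
W(U) = sqrt(5)*U**2 (W(U) = sqrt(5 + 0)*U**2 = sqrt(5)*U**2)
w = 1 (w = 18*(1/18) = 1)
38208 + (w*W(4**2))*(-36) = 38208 + (1*(sqrt(5)*(4**2)**2))*(-36) = 38208 + (1*(sqrt(5)*16**2))*(-36) = 38208 + (1*(sqrt(5)*256))*(-36) = 38208 + (1*(256*sqrt(5)))*(-36) = 38208 + (256*sqrt(5))*(-36) = 38208 - 9216*sqrt(5)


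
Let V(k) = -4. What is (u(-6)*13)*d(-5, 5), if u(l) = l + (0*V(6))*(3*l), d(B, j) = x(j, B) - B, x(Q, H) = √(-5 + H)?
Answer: -390 - 78*I*√10 ≈ -390.0 - 246.66*I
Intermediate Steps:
d(B, j) = √(-5 + B) - B
u(l) = l (u(l) = l + (0*(-4))*(3*l) = l + 0*(3*l) = l + 0 = l)
(u(-6)*13)*d(-5, 5) = (-6*13)*(√(-5 - 5) - 1*(-5)) = -78*(√(-10) + 5) = -78*(I*√10 + 5) = -78*(5 + I*√10) = -390 - 78*I*√10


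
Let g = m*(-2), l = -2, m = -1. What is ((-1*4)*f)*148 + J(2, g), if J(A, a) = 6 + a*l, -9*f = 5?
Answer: 2978/9 ≈ 330.89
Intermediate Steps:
f = -5/9 (f = -⅑*5 = -5/9 ≈ -0.55556)
g = 2 (g = -1*(-2) = 2)
J(A, a) = 6 - 2*a (J(A, a) = 6 + a*(-2) = 6 - 2*a)
((-1*4)*f)*148 + J(2, g) = (-1*4*(-5/9))*148 + (6 - 2*2) = -4*(-5/9)*148 + (6 - 4) = (20/9)*148 + 2 = 2960/9 + 2 = 2978/9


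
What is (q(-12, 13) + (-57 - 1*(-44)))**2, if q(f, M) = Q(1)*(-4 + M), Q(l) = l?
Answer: 16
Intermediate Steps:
q(f, M) = -4 + M (q(f, M) = 1*(-4 + M) = -4 + M)
(q(-12, 13) + (-57 - 1*(-44)))**2 = ((-4 + 13) + (-57 - 1*(-44)))**2 = (9 + (-57 + 44))**2 = (9 - 13)**2 = (-4)**2 = 16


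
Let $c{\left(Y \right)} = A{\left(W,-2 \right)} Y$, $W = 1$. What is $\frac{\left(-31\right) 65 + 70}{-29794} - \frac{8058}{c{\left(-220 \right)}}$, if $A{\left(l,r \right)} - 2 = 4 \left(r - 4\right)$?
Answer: $- \frac{57666563}{36050740} \approx -1.5996$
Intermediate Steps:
$A{\left(l,r \right)} = -14 + 4 r$ ($A{\left(l,r \right)} = 2 + 4 \left(r - 4\right) = 2 + 4 \left(-4 + r\right) = 2 + \left(-16 + 4 r\right) = -14 + 4 r$)
$c{\left(Y \right)} = - 22 Y$ ($c{\left(Y \right)} = \left(-14 + 4 \left(-2\right)\right) Y = \left(-14 - 8\right) Y = - 22 Y$)
$\frac{\left(-31\right) 65 + 70}{-29794} - \frac{8058}{c{\left(-220 \right)}} = \frac{\left(-31\right) 65 + 70}{-29794} - \frac{8058}{\left(-22\right) \left(-220\right)} = \left(-2015 + 70\right) \left(- \frac{1}{29794}\right) - \frac{8058}{4840} = \left(-1945\right) \left(- \frac{1}{29794}\right) - \frac{4029}{2420} = \frac{1945}{29794} - \frac{4029}{2420} = - \frac{57666563}{36050740}$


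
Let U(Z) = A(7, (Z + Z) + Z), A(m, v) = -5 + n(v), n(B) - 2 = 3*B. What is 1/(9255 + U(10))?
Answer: 1/9342 ≈ 0.00010704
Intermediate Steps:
n(B) = 2 + 3*B
A(m, v) = -3 + 3*v (A(m, v) = -5 + (2 + 3*v) = -3 + 3*v)
U(Z) = -3 + 9*Z (U(Z) = -3 + 3*((Z + Z) + Z) = -3 + 3*(2*Z + Z) = -3 + 3*(3*Z) = -3 + 9*Z)
1/(9255 + U(10)) = 1/(9255 + (-3 + 9*10)) = 1/(9255 + (-3 + 90)) = 1/(9255 + 87) = 1/9342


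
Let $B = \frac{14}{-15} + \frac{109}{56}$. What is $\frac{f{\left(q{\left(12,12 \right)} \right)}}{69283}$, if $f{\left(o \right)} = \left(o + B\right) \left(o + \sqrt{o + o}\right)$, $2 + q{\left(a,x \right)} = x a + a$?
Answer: $\frac{1432321}{4156980} + \frac{130211 \sqrt{77}}{29098860} \approx 0.38382$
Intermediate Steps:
$B = \frac{851}{840}$ ($B = 14 \left(- \frac{1}{15}\right) + 109 \cdot \frac{1}{56} = - \frac{14}{15} + \frac{109}{56} = \frac{851}{840} \approx 1.0131$)
$q{\left(a,x \right)} = -2 + a + a x$ ($q{\left(a,x \right)} = -2 + \left(x a + a\right) = -2 + \left(a x + a\right) = -2 + \left(a + a x\right) = -2 + a + a x$)
$f{\left(o \right)} = \left(\frac{851}{840} + o\right) \left(o + \sqrt{2} \sqrt{o}\right)$ ($f{\left(o \right)} = \left(o + \frac{851}{840}\right) \left(o + \sqrt{o + o}\right) = \left(\frac{851}{840} + o\right) \left(o + \sqrt{2 o}\right) = \left(\frac{851}{840} + o\right) \left(o + \sqrt{2} \sqrt{o}\right)$)
$\frac{f{\left(q{\left(12,12 \right)} \right)}}{69283} = \frac{\left(-2 + 12 + 12 \cdot 12\right)^{2} + \frac{851 \left(-2 + 12 + 12 \cdot 12\right)}{840} + \sqrt{2} \left(-2 + 12 + 12 \cdot 12\right)^{\frac{3}{2}} + \frac{851 \sqrt{2} \sqrt{-2 + 12 + 12 \cdot 12}}{840}}{69283} = \left(\left(-2 + 12 + 144\right)^{2} + \frac{851 \left(-2 + 12 + 144\right)}{840} + \sqrt{2} \left(-2 + 12 + 144\right)^{\frac{3}{2}} + \frac{851 \sqrt{2} \sqrt{-2 + 12 + 144}}{840}\right) \frac{1}{69283} = \left(154^{2} + \frac{851}{840} \cdot 154 + \sqrt{2} \cdot 154^{\frac{3}{2}} + \frac{851 \sqrt{2} \sqrt{154}}{840}\right) \frac{1}{69283} = \left(23716 + \frac{9361}{60} + \sqrt{2} \cdot 154 \sqrt{154} + \frac{851 \sqrt{77}}{420}\right) \frac{1}{69283} = \left(23716 + \frac{9361}{60} + 308 \sqrt{77} + \frac{851 \sqrt{77}}{420}\right) \frac{1}{69283} = \left(\frac{1432321}{60} + \frac{130211 \sqrt{77}}{420}\right) \frac{1}{69283} = \frac{1432321}{4156980} + \frac{130211 \sqrt{77}}{29098860}$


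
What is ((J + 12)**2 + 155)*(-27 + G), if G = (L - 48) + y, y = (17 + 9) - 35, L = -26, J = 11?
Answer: -75240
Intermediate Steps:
y = -9 (y = 26 - 35 = -9)
G = -83 (G = (-26 - 48) - 9 = -74 - 9 = -83)
((J + 12)**2 + 155)*(-27 + G) = ((11 + 12)**2 + 155)*(-27 - 83) = (23**2 + 155)*(-110) = (529 + 155)*(-110) = 684*(-110) = -75240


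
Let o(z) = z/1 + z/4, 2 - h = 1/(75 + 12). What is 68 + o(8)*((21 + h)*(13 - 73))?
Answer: -398028/29 ≈ -13725.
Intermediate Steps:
h = 173/87 (h = 2 - 1/(75 + 12) = 2 - 1/87 = 173/87 ≈ 1.9885)
o(z) = 5*z/4 (o(z) = z*1 + z*(1/4) = z + z/4 = 5*z/4)
68 + o(8)*((21 + h)*(13 - 73)) = 68 + ((5/4)*8)*((21 + 173/87)*(13 - 73)) = 68 + 10*((2000/87)*(-60)) = 68 + 10*(-40000/29) = 68 - 400000/29 = -398028/29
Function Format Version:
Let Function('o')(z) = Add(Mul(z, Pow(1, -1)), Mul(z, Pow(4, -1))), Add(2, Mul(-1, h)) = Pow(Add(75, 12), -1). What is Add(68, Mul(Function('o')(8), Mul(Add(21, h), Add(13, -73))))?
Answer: Rational(-398028, 29) ≈ -13725.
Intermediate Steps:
h = Rational(173, 87) (h = Add(2, Mul(-1, Pow(Add(75, 12), -1))) = Add(2, Mul(-1, Pow(87, -1))) = Add(2, Mul(-1, Rational(1, 87))) = Add(2, Rational(-1, 87)) = Rational(173, 87) ≈ 1.9885)
Function('o')(z) = Mul(Rational(5, 4), z) (Function('o')(z) = Add(Mul(z, 1), Mul(z, Rational(1, 4))) = Add(z, Mul(Rational(1, 4), z)) = Mul(Rational(5, 4), z))
Add(68, Mul(Function('o')(8), Mul(Add(21, h), Add(13, -73)))) = Add(68, Mul(Mul(Rational(5, 4), 8), Mul(Add(21, Rational(173, 87)), Add(13, -73)))) = Add(68, Mul(10, Mul(Rational(2000, 87), -60))) = Add(68, Mul(10, Rational(-40000, 29))) = Add(68, Rational(-400000, 29)) = Rational(-398028, 29)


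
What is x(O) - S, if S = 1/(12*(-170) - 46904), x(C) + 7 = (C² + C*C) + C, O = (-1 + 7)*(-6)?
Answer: 124758257/48944 ≈ 2549.0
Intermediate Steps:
O = -36 (O = 6*(-6) = -36)
x(C) = -7 + C + 2*C² (x(C) = -7 + ((C² + C*C) + C) = -7 + ((C² + C²) + C) = -7 + (2*C² + C) = -7 + (C + 2*C²) = -7 + C + 2*C²)
S = -1/48944 (S = 1/(-2040 - 46904) = 1/(-48944) = -1/48944 ≈ -2.0432e-5)
x(O) - S = (-7 - 36 + 2*(-36)²) - 1*(-1/48944) = (-7 - 36 + 2*1296) + 1/48944 = (-7 - 36 + 2592) + 1/48944 = 2549 + 1/48944 = 124758257/48944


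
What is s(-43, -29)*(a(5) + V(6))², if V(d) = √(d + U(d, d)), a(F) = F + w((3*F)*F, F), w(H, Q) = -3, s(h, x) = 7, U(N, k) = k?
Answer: 112 + 56*√3 ≈ 208.99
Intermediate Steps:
a(F) = -3 + F (a(F) = F - 3 = -3 + F)
V(d) = √2*√d (V(d) = √(d + d) = √(2*d) = √2*√d)
s(-43, -29)*(a(5) + V(6))² = 7*((-3 + 5) + √2*√6)² = 7*(2 + 2*√3)²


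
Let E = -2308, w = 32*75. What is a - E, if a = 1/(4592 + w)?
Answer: 16137537/6992 ≈ 2308.0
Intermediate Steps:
w = 2400
a = 1/6992 (a = 1/(4592 + 2400) = 1/6992 ≈ 0.00014302)
a - E = 1/6992 - 1*(-2308) = 1/6992 + 2308 = 16137537/6992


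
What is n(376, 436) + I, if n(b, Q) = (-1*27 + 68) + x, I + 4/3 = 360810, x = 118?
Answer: 1082903/3 ≈ 3.6097e+5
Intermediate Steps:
I = 1082426/3 (I = -4/3 + 360810 = 1082426/3 ≈ 3.6081e+5)
n(b, Q) = 159 (n(b, Q) = (-1*27 + 68) + 118 = (-27 + 68) + 118 = 41 + 118 = 159)
n(376, 436) + I = 159 + 1082426/3 = 1082903/3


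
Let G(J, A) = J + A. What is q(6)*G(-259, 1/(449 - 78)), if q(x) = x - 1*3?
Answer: -288264/371 ≈ -776.99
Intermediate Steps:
q(x) = -3 + x (q(x) = x - 3 = -3 + x)
G(J, A) = A + J
q(6)*G(-259, 1/(449 - 78)) = (-3 + 6)*(1/(449 - 78) - 259) = 3*(1/371 - 259) = 3*(-96088/371) = -288264/371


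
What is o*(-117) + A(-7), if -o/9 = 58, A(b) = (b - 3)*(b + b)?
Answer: 61214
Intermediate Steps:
A(b) = 2*b*(-3 + b) (A(b) = (-3 + b)*(2*b) = 2*b*(-3 + b))
o = -522 (o = -9*58 = -522)
o*(-117) + A(-7) = -522*(-117) + 2*(-7)*(-3 - 7) = 61074 + 2*(-7)*(-10) = 61074 + 140 = 61214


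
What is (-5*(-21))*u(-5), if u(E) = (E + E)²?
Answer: 10500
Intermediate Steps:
u(E) = 4*E² (u(E) = (2*E)² = 4*E²)
(-5*(-21))*u(-5) = (-5*(-21))*(4*(-5)²) = 105*(4*25) = 105*100 = 10500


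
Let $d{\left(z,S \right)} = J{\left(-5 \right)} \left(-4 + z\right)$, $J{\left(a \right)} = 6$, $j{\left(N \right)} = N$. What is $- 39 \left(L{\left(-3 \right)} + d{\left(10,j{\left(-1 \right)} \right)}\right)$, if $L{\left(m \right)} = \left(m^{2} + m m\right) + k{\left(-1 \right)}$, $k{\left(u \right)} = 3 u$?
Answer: $-1989$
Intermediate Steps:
$d{\left(z,S \right)} = -24 + 6 z$ ($d{\left(z,S \right)} = 6 \left(-4 + z\right) = -24 + 6 z$)
$L{\left(m \right)} = -3 + 2 m^{2}$ ($L{\left(m \right)} = \left(m^{2} + m m\right) + 3 \left(-1\right) = \left(m^{2} + m^{2}\right) - 3 = 2 m^{2} - 3 = -3 + 2 m^{2}$)
$- 39 \left(L{\left(-3 \right)} + d{\left(10,j{\left(-1 \right)} \right)}\right) = - 39 \left(\left(-3 + 2 \left(-3\right)^{2}\right) + \left(-24 + 6 \cdot 10\right)\right) = - 39 \left(\left(-3 + 2 \cdot 9\right) + \left(-24 + 60\right)\right) = - 39 \left(\left(-3 + 18\right) + 36\right) = - 39 \left(15 + 36\right) = \left(-39\right) 51 = -1989$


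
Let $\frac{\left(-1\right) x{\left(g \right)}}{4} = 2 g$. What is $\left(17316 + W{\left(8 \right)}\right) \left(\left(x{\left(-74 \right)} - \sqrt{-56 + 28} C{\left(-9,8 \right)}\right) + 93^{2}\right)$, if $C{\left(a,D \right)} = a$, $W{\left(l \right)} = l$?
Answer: $160091084 + 311832 i \sqrt{7} \approx 1.6009 \cdot 10^{8} + 8.2503 \cdot 10^{5} i$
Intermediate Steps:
$x{\left(g \right)} = - 8 g$ ($x{\left(g \right)} = - 4 \cdot 2 g = - 8 g$)
$\left(17316 + W{\left(8 \right)}\right) \left(\left(x{\left(-74 \right)} - \sqrt{-56 + 28} C{\left(-9,8 \right)}\right) + 93^{2}\right) = \left(17316 + 8\right) \left(\left(\left(-8\right) \left(-74\right) - \sqrt{-56 + 28} \left(-9\right)\right) + 93^{2}\right) = 17324 \left(\left(592 - \sqrt{-28} \left(-9\right)\right) + 8649\right) = 17324 \left(\left(592 - 2 i \sqrt{7} \left(-9\right)\right) + 8649\right) = 17324 \left(\left(592 - - 18 i \sqrt{7}\right) + 8649\right) = 17324 \left(\left(592 + 18 i \sqrt{7}\right) + 8649\right) = 17324 \left(9241 + 18 i \sqrt{7}\right) = 160091084 + 311832 i \sqrt{7}$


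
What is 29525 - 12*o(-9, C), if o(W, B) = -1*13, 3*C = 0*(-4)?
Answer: 29681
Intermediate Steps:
C = 0 (C = (0*(-4))/3 = (⅓)*0 = 0)
o(W, B) = -13
29525 - 12*o(-9, C) = 29525 - 12*(-13) = 29525 - 1*(-156) = 29525 + 156 = 29681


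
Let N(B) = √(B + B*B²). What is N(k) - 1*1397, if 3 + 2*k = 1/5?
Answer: -1397 + I*√2590/25 ≈ -1397.0 + 2.0357*I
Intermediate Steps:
k = -7/5 (k = -3/2 + (½)/5 = -3/2 + (½)*(⅕) = -3/2 + ⅒ = -7/5 ≈ -1.4000)
N(B) = √(B + B³)
N(k) - 1*1397 = √(-7/5 + (-7/5)³) - 1*1397 = √(-7/5 - 343/125) - 1397 = √(-518/125) - 1397 = I*√2590/25 - 1397 = -1397 + I*√2590/25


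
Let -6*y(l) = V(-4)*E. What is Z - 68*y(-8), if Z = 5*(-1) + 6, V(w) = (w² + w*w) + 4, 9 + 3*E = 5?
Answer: -543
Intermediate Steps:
E = -4/3 (E = -3 + (⅓)*5 = -3 + 5/3 = -4/3 ≈ -1.3333)
V(w) = 4 + 2*w² (V(w) = (w² + w²) + 4 = 2*w² + 4 = 4 + 2*w²)
y(l) = 8 (y(l) = -(4 + 2*(-4)²)*(-4)/(6*3) = -(4 + 2*16)*(-4)/(6*3) = -(4 + 32)*(-4)/(6*3) = -6*(-4)/3 = -⅙*(-48) = 8)
Z = 1 (Z = -5 + 6 = 1)
Z - 68*y(-8) = 1 - 68*8 = 1 - 544 = -543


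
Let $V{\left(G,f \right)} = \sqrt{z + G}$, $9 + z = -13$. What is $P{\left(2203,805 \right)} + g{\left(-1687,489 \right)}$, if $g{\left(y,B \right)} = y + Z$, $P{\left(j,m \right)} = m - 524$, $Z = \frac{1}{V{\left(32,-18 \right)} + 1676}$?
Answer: $- \frac{1974702260}{1404483} - \frac{\sqrt{10}}{2808966} \approx -1406.0$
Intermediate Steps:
$z = -22$ ($z = -9 - 13 = -22$)
$V{\left(G,f \right)} = \sqrt{-22 + G}$
$Z = \frac{1}{1676 + \sqrt{10}}$ ($Z = \frac{1}{\sqrt{-22 + 32} + 1676} = \frac{1}{\sqrt{10} + 1676} = \frac{1}{1676 + \sqrt{10}} \approx 0.00059554$)
$P{\left(j,m \right)} = -524 + m$
$g{\left(y,B \right)} = \frac{838}{1404483} + y - \frac{\sqrt{10}}{2808966}$ ($g{\left(y,B \right)} = y + \left(\frac{838}{1404483} - \frac{\sqrt{10}}{2808966}\right) = \frac{838}{1404483} + y - \frac{\sqrt{10}}{2808966}$)
$P{\left(2203,805 \right)} + g{\left(-1687,489 \right)} = \left(-524 + 805\right) - \left(\frac{2369361983}{1404483} + \frac{\sqrt{10}}{2808966}\right) = 281 - \left(\frac{2369361983}{1404483} + \frac{\sqrt{10}}{2808966}\right) = - \frac{1974702260}{1404483} - \frac{\sqrt{10}}{2808966}$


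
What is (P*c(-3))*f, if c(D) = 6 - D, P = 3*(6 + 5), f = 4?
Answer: 1188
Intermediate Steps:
P = 33 (P = 3*11 = 33)
(P*c(-3))*f = (33*(6 - 1*(-3)))*4 = (33*(6 + 3))*4 = (33*9)*4 = 297*4 = 1188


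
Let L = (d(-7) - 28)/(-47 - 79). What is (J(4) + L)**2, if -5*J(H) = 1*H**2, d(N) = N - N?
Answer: 17956/2025 ≈ 8.8672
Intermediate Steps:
d(N) = 0
L = 2/9 (L = (0 - 28)/(-47 - 79) = -28/(-126) = -28*(-1/126) = 2/9 ≈ 0.22222)
J(H) = -H**2/5
(J(4) + L)**2 = (-1/5*4**2 + 2/9)**2 = (-1/5*16 + 2/9)**2 = (-16/5 + 2/9)**2 = (-134/45)**2 = 17956/2025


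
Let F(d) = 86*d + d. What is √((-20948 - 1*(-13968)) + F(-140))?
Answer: 2*I*√4790 ≈ 138.42*I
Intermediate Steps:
F(d) = 87*d
√((-20948 - 1*(-13968)) + F(-140)) = √((-20948 - 1*(-13968)) + 87*(-140)) = √((-20948 + 13968) - 12180) = √(-6980 - 12180) = √(-19160) = 2*I*√4790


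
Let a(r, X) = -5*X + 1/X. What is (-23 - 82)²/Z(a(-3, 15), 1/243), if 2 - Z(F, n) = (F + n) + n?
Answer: 1913625/13352 ≈ 143.32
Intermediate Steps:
a(r, X) = 1/X - 5*X
Z(F, n) = 2 - F - 2*n (Z(F, n) = 2 - ((F + n) + n) = 2 - (F + 2*n) = 2 + (-F - 2*n) = 2 - F - 2*n)
(-23 - 82)²/Z(a(-3, 15), 1/243) = (-23 - 82)²/(2 - (1/15 - 5*15) - 2/243) = (-105)²/(2 - (1/15 - 75) - 2*1/243) = 11025/(2 - 1*(-1124/15) - 2/243) = 11025/(2 + 1124/15 - 2/243) = 11025/(93464/1215) = 11025*(1215/93464) = 1913625/13352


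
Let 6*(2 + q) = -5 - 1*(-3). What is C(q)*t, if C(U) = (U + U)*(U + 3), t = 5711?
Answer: -159908/9 ≈ -17768.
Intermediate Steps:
q = -7/3 (q = -2 + (-5 - 1*(-3))/6 = -2 + (-5 + 3)/6 = -2 + (1/6)*(-2) = -2 - 1/3 = -7/3 ≈ -2.3333)
C(U) = 2*U*(3 + U) (C(U) = (2*U)*(3 + U) = 2*U*(3 + U))
C(q)*t = (2*(-7/3)*(3 - 7/3))*5711 = (2*(-7/3)*(2/3))*5711 = -28/9*5711 = -159908/9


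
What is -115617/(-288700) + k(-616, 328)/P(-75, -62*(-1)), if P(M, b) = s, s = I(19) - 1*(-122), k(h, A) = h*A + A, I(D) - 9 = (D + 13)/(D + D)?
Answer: -73747006361/48212900 ≈ -1529.6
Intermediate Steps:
I(D) = 9 + (13 + D)/(2*D) (I(D) = 9 + (D + 13)/(D + D) = 9 + (13 + D)/((2*D)) = 9 + (13 + D)*(1/(2*D)) = 9 + (13 + D)/(2*D))
k(h, A) = A + A*h (k(h, A) = A*h + A = A + A*h)
s = 2505/19 (s = (1/2)*(13 + 19*19)/19 - 1*(-122) = (1/2)*(1/19)*(13 + 361) + 122 = (1/2)*(1/19)*374 + 122 = 187/19 + 122 = 2505/19 ≈ 131.84)
P(M, b) = 2505/19
-115617/(-288700) + k(-616, 328)/P(-75, -62*(-1)) = -115617/(-288700) + (328*(1 - 616))/(2505/19) = -115617*(-1/288700) + (328*(-615))*(19/2505) = 115617/288700 - 201720*19/2505 = 115617/288700 - 255512/167 = -73747006361/48212900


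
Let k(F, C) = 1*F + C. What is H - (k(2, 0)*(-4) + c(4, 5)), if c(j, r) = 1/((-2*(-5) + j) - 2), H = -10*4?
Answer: -385/12 ≈ -32.083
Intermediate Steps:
k(F, C) = C + F (k(F, C) = F + C = C + F)
H = -40
c(j, r) = 1/(8 + j) (c(j, r) = 1/((10 + j) - 2) = 1/(8 + j))
H - (k(2, 0)*(-4) + c(4, 5)) = -40 - ((0 + 2)*(-4) + 1/(8 + 4)) = -40 - (2*(-4) + 1/12) = -40 - (-8 + 1/12) = -40 - 1*(-95/12) = -40 + 95/12 = -385/12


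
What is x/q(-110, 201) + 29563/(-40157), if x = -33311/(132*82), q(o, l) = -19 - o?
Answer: -2342827063/3042615576 ≈ -0.77000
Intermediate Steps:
x = -33311/10824 ≈ -3.0775
x/q(-110, 201) + 29563/(-40157) = -33311/(10824*(-19 - 1*(-110))) + 29563/(-40157) = -33311/(10824*(-19 + 110)) + 29563*(-1/40157) = -33311/10824/91 - 29563/40157 = -33311/10824*1/91 - 29563/40157 = -33311/984984 - 29563/40157 = -2342827063/3042615576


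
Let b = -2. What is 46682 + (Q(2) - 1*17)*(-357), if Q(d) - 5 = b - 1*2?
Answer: 52394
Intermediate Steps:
Q(d) = 1 (Q(d) = 5 + (-2 - 1*2) = 5 + (-2 - 2) = 5 - 4 = 1)
46682 + (Q(2) - 1*17)*(-357) = 46682 + (1 - 1*17)*(-357) = 46682 + (1 - 17)*(-357) = 46682 - 16*(-357) = 46682 + 5712 = 52394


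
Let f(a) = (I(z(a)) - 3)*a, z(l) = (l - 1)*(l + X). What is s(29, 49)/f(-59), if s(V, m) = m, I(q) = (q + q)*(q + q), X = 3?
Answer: -49/2664345423 ≈ -1.8391e-8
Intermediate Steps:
z(l) = (-1 + l)*(3 + l) (z(l) = (l - 1)*(l + 3) = (-1 + l)*(3 + l))
I(q) = 4*q² (I(q) = (2*q)*(2*q) = 4*q²)
f(a) = a*(-3 + 4*(-3 + a² + 2*a)²) (f(a) = (4*(-3 + a² + 2*a)² - 3)*a = (-3 + 4*(-3 + a² + 2*a)²)*a = a*(-3 + 4*(-3 + a² + 2*a)²))
s(29, 49)/f(-59) = 49/((-59*(-3 + 4*(-3 + (-59)² + 2*(-59))²))) = 49/((-59*(-3 + 4*(-3 + 3481 - 118)²))) = 49/((-59*(-3 + 4*3360²))) = 49/((-59*(-3 + 4*11289600))) = 49/((-59*(-3 + 45158400))) = 49/((-59*45158397)) = 49/(-2664345423) = 49*(-1/2664345423) = -49/2664345423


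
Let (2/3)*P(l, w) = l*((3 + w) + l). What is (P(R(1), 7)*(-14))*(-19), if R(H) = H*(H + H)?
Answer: 9576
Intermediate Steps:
R(H) = 2*H² (R(H) = H*(2*H) = 2*H²)
P(l, w) = 3*l*(3 + l + w)/2 (P(l, w) = 3*(l*((3 + w) + l))/2 = 3*(l*(3 + l + w))/2 = 3*l*(3 + l + w)/2)
(P(R(1), 7)*(-14))*(-19) = ((3*(2*1²)*(3 + 2*1² + 7)/2)*(-14))*(-19) = ((3*(2*1)*(3 + 2*1 + 7)/2)*(-14))*(-19) = (((3/2)*2*(3 + 2 + 7))*(-14))*(-19) = (((3/2)*2*12)*(-14))*(-19) = (36*(-14))*(-19) = -504*(-19) = 9576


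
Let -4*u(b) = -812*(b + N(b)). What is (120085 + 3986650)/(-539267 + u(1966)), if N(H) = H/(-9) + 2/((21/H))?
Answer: -7392123/263707 ≈ -28.032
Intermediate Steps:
N(H) = -H/63 (N(H) = H*(-⅑) + 2*(H/21) = -H/9 + 2*H/21 = -H/63)
u(b) = 1798*b/9 (u(b) = -(-203)*(b - b/63) = -(-203)*62*b/63 = -(-1798)*b/9 = 1798*b/9)
(120085 + 3986650)/(-539267 + u(1966)) = (120085 + 3986650)/(-539267 + (1798/9)*1966) = 4106735/(-539267 + 3534868/9) = 4106735/(-1318535/9) = 4106735*(-9/1318535) = -7392123/263707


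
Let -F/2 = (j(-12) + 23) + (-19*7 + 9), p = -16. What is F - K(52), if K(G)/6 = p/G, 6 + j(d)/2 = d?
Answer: 3586/13 ≈ 275.85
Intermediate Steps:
j(d) = -12 + 2*d
K(G) = -96/G (K(G) = 6*(-16/G) = -96/G)
F = 274 (F = -2*(((-12 + 2*(-12)) + 23) + (-19*7 + 9)) = -2*(((-12 - 24) + 23) + (-133 + 9)) = -2*((-36 + 23) - 124) = -2*(-13 - 124) = -2*(-137) = 274)
F - K(52) = 274 - (-96)/52 = 274 - 1*(-24/13) = 274 + 24/13 = 3586/13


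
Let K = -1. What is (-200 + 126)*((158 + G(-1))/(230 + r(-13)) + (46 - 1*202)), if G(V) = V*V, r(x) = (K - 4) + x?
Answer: 22977/2 ≈ 11489.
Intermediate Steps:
r(x) = -5 + x (r(x) = (-1 - 4) + x = -5 + x)
G(V) = V²
(-200 + 126)*((158 + G(-1))/(230 + r(-13)) + (46 - 1*202)) = (-200 + 126)*((158 + (-1)²)/(230 + (-5 - 13)) + (46 - 1*202)) = -74*((158 + 1)/(230 - 18) + (46 - 202)) = -74*(159/212 - 156) = -74*(159*(1/212) - 156) = -74*(¾ - 156) = -74*(-621/4) = 22977/2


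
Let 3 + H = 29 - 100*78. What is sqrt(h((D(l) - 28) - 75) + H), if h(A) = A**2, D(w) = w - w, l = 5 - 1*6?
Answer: 9*sqrt(35) ≈ 53.245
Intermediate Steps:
l = -1 (l = 5 - 6 = -1)
D(w) = 0
H = -7774 (H = -3 + (29 - 100*78) = -3 + (29 - 7800) = -3 - 7771 = -7774)
sqrt(h((D(l) - 28) - 75) + H) = sqrt(((0 - 28) - 75)**2 - 7774) = sqrt((-28 - 75)**2 - 7774) = sqrt((-103)**2 - 7774) = sqrt(10609 - 7774) = sqrt(2835) = 9*sqrt(35)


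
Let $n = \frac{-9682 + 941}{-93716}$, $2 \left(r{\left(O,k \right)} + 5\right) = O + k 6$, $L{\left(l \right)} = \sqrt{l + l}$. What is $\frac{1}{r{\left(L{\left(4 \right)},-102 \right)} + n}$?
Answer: $- \frac{2730597000460}{848943415816913} - \frac{8782688656 \sqrt{2}}{848943415816913} \approx -0.0032311$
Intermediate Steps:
$L{\left(l \right)} = \sqrt{2} \sqrt{l}$ ($L{\left(l \right)} = \sqrt{2 l} = \sqrt{2} \sqrt{l}$)
$r{\left(O,k \right)} = -5 + \frac{O}{2} + 3 k$ ($r{\left(O,k \right)} = -5 + \frac{O + k 6}{2} = -5 + \frac{O + 6 k}{2} = -5 + \left(\frac{O}{2} + 3 k\right) = -5 + \frac{O}{2} + 3 k$)
$n = \frac{8741}{93716}$ ($n = \left(-8741\right) \left(- \frac{1}{93716}\right) = \frac{8741}{93716} \approx 0.093271$)
$\frac{1}{r{\left(L{\left(4 \right)},-102 \right)} + n} = \frac{1}{\left(-5 + \frac{\sqrt{2} \sqrt{4}}{2} + 3 \left(-102\right)\right) + \frac{8741}{93716}} = \frac{1}{\left(-5 + \frac{\sqrt{2} \cdot 2}{2} - 306\right) + \frac{8741}{93716}} = \frac{1}{\left(-5 + \frac{2 \sqrt{2}}{2} - 306\right) + \frac{8741}{93716}} = \frac{1}{\left(-5 + \sqrt{2} - 306\right) + \frac{8741}{93716}} = \frac{1}{\left(-311 + \sqrt{2}\right) + \frac{8741}{93716}} = \frac{1}{- \frac{29136935}{93716} + \sqrt{2}}$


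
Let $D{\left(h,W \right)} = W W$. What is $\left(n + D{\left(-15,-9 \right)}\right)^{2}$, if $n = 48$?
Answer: $16641$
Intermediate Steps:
$D{\left(h,W \right)} = W^{2}$
$\left(n + D{\left(-15,-9 \right)}\right)^{2} = \left(48 + \left(-9\right)^{2}\right)^{2} = \left(48 + 81\right)^{2} = 129^{2} = 16641$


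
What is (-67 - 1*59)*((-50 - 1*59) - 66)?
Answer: 22050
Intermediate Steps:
(-67 - 1*59)*((-50 - 1*59) - 66) = (-67 - 59)*((-50 - 59) - 66) = -126*(-109 - 66) = -126*(-175) = 22050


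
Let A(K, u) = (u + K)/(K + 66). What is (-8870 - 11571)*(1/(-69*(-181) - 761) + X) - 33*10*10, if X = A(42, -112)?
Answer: 3149794133/316656 ≈ 9947.0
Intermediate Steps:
A(K, u) = (K + u)/(66 + K)
X = -35/54 (X = (42 - 112)/(66 + 42) = -70/108 = (1/108)*(-70) = -35/54 ≈ -0.64815)
(-8870 - 11571)*(1/(-69*(-181) - 761) + X) - 33*10*10 = (-8870 - 11571)*(1/(-69*(-181) - 761) - 35/54) - 33*10*10 = -20441*(1/(12489 - 761) - 35/54) - 330*10 = -20441*(1/11728 - 35/54) - 1*3300 = -20441*(1/11728 - 35/54) - 3300 = -20441*(-205213/316656) - 3300 = 4194758933/316656 - 3300 = 3149794133/316656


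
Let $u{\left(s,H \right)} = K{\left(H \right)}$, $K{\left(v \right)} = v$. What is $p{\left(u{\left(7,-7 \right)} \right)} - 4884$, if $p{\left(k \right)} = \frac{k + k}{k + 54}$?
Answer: $- \frac{229562}{47} \approx -4884.3$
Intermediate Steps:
$u{\left(s,H \right)} = H$
$p{\left(k \right)} = \frac{2 k}{54 + k}$
$p{\left(u{\left(7,-7 \right)} \right)} - 4884 = 2 \left(-7\right) \frac{1}{54 - 7} - 4884 = 2 \left(-7\right) \frac{1}{47} - 4884 = - \frac{14}{47} - 4884 = - \frac{229562}{47}$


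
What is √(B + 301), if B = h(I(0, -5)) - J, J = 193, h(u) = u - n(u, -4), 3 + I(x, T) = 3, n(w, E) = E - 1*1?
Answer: √113 ≈ 10.630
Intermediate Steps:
n(w, E) = -1 + E (n(w, E) = E - 1 = -1 + E)
I(x, T) = 0 (I(x, T) = -3 + 3 = 0)
h(u) = 5 + u (h(u) = u - (-1 - 4) = u - 1*(-5) = u + 5 = 5 + u)
B = -188 (B = (5 + 0) - 1*193 = 5 - 193 = -188)
√(B + 301) = √(-188 + 301) = √113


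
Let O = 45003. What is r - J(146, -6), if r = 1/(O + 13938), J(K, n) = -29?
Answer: 1709290/58941 ≈ 29.000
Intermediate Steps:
r = 1/58941 (r = 1/(45003 + 13938) = 1/58941 ≈ 1.6966e-5)
r - J(146, -6) = 1/58941 - 1*(-29) = 1/58941 + 29 = 1709290/58941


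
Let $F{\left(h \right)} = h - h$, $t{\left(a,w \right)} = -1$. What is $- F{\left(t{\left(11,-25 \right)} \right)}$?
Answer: $0$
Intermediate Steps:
$F{\left(h \right)} = 0$
$- F{\left(t{\left(11,-25 \right)} \right)} = \left(-1\right) 0 = 0$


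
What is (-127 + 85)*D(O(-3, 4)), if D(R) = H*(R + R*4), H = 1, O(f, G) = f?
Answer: 630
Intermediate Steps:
D(R) = 5*R (D(R) = 1*(R + R*4) = 1*(R + 4*R) = 1*(5*R) = 5*R)
(-127 + 85)*D(O(-3, 4)) = (-127 + 85)*(5*(-3)) = -42*(-15) = 630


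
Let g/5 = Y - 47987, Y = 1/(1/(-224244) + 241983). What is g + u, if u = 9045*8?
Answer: -9093161746610105/54263235851 ≈ -1.6758e+5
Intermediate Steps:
Y = 224244/54263235851 (Y = 1/(-1/224244 + 241983) = 1/(54263235851/224244) = 224244/54263235851 ≈ 4.1325e-6)
u = 72360
g = -13019649492788465/54263235851 (g = 5*(224244/54263235851 - 47987) = 5*(-2603929898557693/54263235851) = -13019649492788465/54263235851 ≈ -2.3994e+5)
g + u = -13019649492788465/54263235851 + 72360 = -9093161746610105/54263235851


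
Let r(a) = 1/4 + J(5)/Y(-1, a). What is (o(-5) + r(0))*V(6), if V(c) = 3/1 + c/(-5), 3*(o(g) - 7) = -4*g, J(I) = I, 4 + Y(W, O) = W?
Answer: 93/4 ≈ 23.250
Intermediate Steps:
Y(W, O) = -4 + W
o(g) = 7 - 4*g/3 (o(g) = 7 + (-4*g)/3 = 7 - 4*g/3)
r(a) = -¾ (r(a) = 1/4 + 5/(-4 - 1) = 1*(¼) + 5/(-5) = ¼ + 5*(-⅕) = ¼ - 1 = -¾)
V(c) = 3 - c/5 (V(c) = 3*1 + c*(-⅕) = 3 - c/5)
(o(-5) + r(0))*V(6) = ((7 - 4/3*(-5)) - ¾)*(3 - ⅕*6) = ((7 + 20/3) - ¾)*(3 - 6/5) = (41/3 - ¾)*(9/5) = (155/12)*(9/5) = 93/4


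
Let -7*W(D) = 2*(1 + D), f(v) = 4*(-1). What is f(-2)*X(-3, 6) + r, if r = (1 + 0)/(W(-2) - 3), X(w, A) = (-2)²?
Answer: -311/19 ≈ -16.368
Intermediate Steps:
f(v) = -4
X(w, A) = 4
W(D) = -2/7 - 2*D/7 (W(D) = -2*(1 + D)/7 = -(2 + 2*D)/7 = -2/7 - 2*D/7)
r = -7/19 (r = (1 + 0)/((-2/7 - 2/7*(-2)) - 3) = 1/((-2/7 + 4/7) - 3) = 1/(2/7 - 3) = 1/(-19/7) = 1*(-7/19) = -7/19 ≈ -0.36842)
f(-2)*X(-3, 6) + r = -4*4 - 7/19 = -16 - 7/19 = -311/19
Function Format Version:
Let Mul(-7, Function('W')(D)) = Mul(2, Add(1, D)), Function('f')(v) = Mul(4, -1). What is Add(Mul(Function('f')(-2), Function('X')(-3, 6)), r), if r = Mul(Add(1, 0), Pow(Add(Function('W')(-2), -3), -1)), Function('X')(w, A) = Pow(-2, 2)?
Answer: Rational(-311, 19) ≈ -16.368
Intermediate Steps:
Function('f')(v) = -4
Function('X')(w, A) = 4
Function('W')(D) = Add(Rational(-2, 7), Mul(Rational(-2, 7), D)) (Function('W')(D) = Mul(Rational(-1, 7), Mul(2, Add(1, D))) = Mul(Rational(-1, 7), Add(2, Mul(2, D))) = Add(Rational(-2, 7), Mul(Rational(-2, 7), D)))
r = Rational(-7, 19) (r = Mul(Add(1, 0), Pow(Add(Add(Rational(-2, 7), Mul(Rational(-2, 7), -2)), -3), -1)) = Mul(1, Pow(Add(Add(Rational(-2, 7), Rational(4, 7)), -3), -1)) = Mul(1, Pow(Add(Rational(2, 7), -3), -1)) = Mul(1, Pow(Rational(-19, 7), -1)) = Mul(1, Rational(-7, 19)) = Rational(-7, 19) ≈ -0.36842)
Add(Mul(Function('f')(-2), Function('X')(-3, 6)), r) = Add(Mul(-4, 4), Rational(-7, 19)) = Add(-16, Rational(-7, 19)) = Rational(-311, 19)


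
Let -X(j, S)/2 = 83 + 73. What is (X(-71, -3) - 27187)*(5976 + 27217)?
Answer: -912774307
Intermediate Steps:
X(j, S) = -312 (X(j, S) = -2*(83 + 73) = -2*156 = -312)
(X(-71, -3) - 27187)*(5976 + 27217) = (-312 - 27187)*(5976 + 27217) = -27499*33193 = -912774307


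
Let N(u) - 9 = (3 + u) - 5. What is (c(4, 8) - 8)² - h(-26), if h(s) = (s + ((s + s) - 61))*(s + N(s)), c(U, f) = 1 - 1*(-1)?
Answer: -6219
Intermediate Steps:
c(U, f) = 2 (c(U, f) = 1 + 1 = 2)
N(u) = 7 + u (N(u) = 9 + ((3 + u) - 5) = 9 + (-2 + u) = 7 + u)
h(s) = (-61 + 3*s)*(7 + 2*s) (h(s) = (s + ((s + s) - 61))*(s + (7 + s)) = (s + (2*s - 61))*(7 + 2*s) = (s + (-61 + 2*s))*(7 + 2*s) = (-61 + 3*s)*(7 + 2*s))
(c(4, 8) - 8)² - h(-26) = (2 - 8)² - (-427 - 101*(-26) + 6*(-26)²) = (-6)² - (-427 + 2626 + 6*676) = 36 - (-427 + 2626 + 4056) = 36 - 1*6255 = 36 - 6255 = -6219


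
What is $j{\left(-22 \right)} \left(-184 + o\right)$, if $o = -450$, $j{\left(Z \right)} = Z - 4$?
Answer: $16484$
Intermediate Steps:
$j{\left(Z \right)} = -4 + Z$ ($j{\left(Z \right)} = Z - 4 = -4 + Z$)
$j{\left(-22 \right)} \left(-184 + o\right) = \left(-4 - 22\right) \left(-184 - 450\right) = \left(-26\right) \left(-634\right) = 16484$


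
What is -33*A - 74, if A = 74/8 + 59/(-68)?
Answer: -11921/34 ≈ -350.62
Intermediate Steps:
A = 285/34 (A = 74*(⅛) + 59*(-1/68) = 37/4 - 59/68 = 285/34 ≈ 8.3824)
-33*A - 74 = -33*285/34 - 74 = -9405/34 - 74 = -11921/34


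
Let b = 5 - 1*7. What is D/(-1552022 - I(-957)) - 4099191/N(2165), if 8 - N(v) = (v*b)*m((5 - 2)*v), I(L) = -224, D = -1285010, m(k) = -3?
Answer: 3188899197619/10072720818 ≈ 316.59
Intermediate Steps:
b = -2 (b = 5 - 7 = -2)
N(v) = 8 - 6*v (N(v) = 8 - v*(-2)*(-3) = 8 - (-2*v)*(-3) = 8 - 6*v)
D/(-1552022 - I(-957)) - 4099191/N(2165) = -1285010/(-1552022 - 1*(-224)) - 4099191/(8 - 6*2165) = -1285010/(-1552022 + 224) - 4099191/(8 - 12990) = -1285010/(-1551798) - 4099191/(-12982) = -1285010*(-1/1551798) - 4099191*(-1/12982) = 642505/775899 + 4099191/12982 = 3188899197619/10072720818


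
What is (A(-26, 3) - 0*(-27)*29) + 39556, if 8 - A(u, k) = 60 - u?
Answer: 39478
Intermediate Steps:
A(u, k) = -52 + u (A(u, k) = 8 - (60 - u) = 8 + (-60 + u) = -52 + u)
(A(-26, 3) - 0*(-27)*29) + 39556 = ((-52 - 26) - 0*(-27)*29) + 39556 = (-78 - 0*29) + 39556 = (-78 - 1*0) + 39556 = (-78 + 0) + 39556 = -78 + 39556 = 39478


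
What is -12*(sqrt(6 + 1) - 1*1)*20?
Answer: 240 - 240*sqrt(7) ≈ -394.98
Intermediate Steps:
-12*(sqrt(6 + 1) - 1*1)*20 = -12*(sqrt(7) - 1)*20 = -12*(-1 + sqrt(7))*20 = (12 - 12*sqrt(7))*20 = 240 - 240*sqrt(7)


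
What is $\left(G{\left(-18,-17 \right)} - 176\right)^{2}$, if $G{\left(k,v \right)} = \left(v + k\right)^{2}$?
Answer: $1100401$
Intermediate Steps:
$G{\left(k,v \right)} = \left(k + v\right)^{2}$
$\left(G{\left(-18,-17 \right)} - 176\right)^{2} = \left(\left(-18 - 17\right)^{2} - 176\right)^{2} = \left(\left(-35\right)^{2} - 176\right)^{2} = \left(1225 - 176\right)^{2} = 1049^{2} = 1100401$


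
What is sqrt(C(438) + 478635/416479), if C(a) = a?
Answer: sqrt(76172525185323)/416479 ≈ 20.956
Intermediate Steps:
sqrt(C(438) + 478635/416479) = sqrt(438 + 478635/416479) = sqrt(182896437/416479) = sqrt(76172525185323)/416479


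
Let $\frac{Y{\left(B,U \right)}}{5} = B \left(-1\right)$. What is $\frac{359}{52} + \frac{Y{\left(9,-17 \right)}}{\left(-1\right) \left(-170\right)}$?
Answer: $\frac{5869}{884} \approx 6.6391$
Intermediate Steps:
$Y{\left(B,U \right)} = - 5 B$ ($Y{\left(B,U \right)} = 5 B \left(-1\right) = 5 \left(- B\right) = - 5 B$)
$\frac{359}{52} + \frac{Y{\left(9,-17 \right)}}{\left(-1\right) \left(-170\right)} = \frac{359}{52} + \frac{\left(-5\right) 9}{\left(-1\right) \left(-170\right)} = 359 \cdot \frac{1}{52} - \frac{45}{170} = \frac{359}{52} - \frac{9}{34} = \frac{5869}{884}$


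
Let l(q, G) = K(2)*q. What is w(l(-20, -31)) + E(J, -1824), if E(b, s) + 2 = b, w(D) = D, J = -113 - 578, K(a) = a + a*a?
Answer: -813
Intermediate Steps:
K(a) = a + a**2
J = -691
l(q, G) = 6*q (l(q, G) = (2*(1 + 2))*q = (2*3)*q = 6*q)
E(b, s) = -2 + b
w(l(-20, -31)) + E(J, -1824) = 6*(-20) + (-2 - 691) = -120 - 693 = -813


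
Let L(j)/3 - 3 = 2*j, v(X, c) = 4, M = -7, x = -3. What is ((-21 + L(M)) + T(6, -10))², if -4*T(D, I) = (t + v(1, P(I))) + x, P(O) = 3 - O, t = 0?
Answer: 47089/16 ≈ 2943.1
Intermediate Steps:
L(j) = 9 + 6*j (L(j) = 9 + 3*(2*j) = 9 + 6*j)
T(D, I) = -¼ (T(D, I) = -((0 + 4) - 3)/4 = -(4 - 3)/4 = -¼*1 = -¼)
((-21 + L(M)) + T(6, -10))² = ((-21 + (9 + 6*(-7))) - ¼)² = ((-21 + (9 - 42)) - ¼)² = ((-21 - 33) - ¼)² = (-54 - ¼)² = (-217/4)² = 47089/16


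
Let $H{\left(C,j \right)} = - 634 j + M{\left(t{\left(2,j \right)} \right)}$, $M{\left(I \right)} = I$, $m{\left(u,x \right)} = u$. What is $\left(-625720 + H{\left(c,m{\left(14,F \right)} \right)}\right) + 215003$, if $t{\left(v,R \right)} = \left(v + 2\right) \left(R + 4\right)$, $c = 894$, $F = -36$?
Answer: $-419521$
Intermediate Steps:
$t{\left(v,R \right)} = \left(2 + v\right) \left(4 + R\right)$
$H{\left(C,j \right)} = 16 - 630 j$ ($H{\left(C,j \right)} = - 634 j + \left(8 + 2 j + 4 \cdot 2 + j 2\right) = - 634 j + \left(8 + 2 j + 8 + 2 j\right) = - 634 j + \left(16 + 4 j\right) = 16 - 630 j$)
$\left(-625720 + H{\left(c,m{\left(14,F \right)} \right)}\right) + 215003 = \left(-625720 + \left(16 - 8820\right)\right) + 215003 = \left(-625720 - 8804\right) + 215003 = -634524 + 215003 = -419521$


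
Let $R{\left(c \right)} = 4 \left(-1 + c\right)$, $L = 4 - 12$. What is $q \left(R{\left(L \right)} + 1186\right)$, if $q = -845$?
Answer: $-971750$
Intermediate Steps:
$L = -8$
$R{\left(c \right)} = -4 + 4 c$
$q \left(R{\left(L \right)} + 1186\right) = - 845 \left(\left(-4 + 4 \left(-8\right)\right) + 1186\right) = - 845 \left(\left(-4 - 32\right) + 1186\right) = - 845 \left(-36 + 1186\right) = \left(-845\right) 1150 = -971750$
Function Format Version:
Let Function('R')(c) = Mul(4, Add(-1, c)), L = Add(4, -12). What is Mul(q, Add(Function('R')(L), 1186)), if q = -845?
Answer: -971750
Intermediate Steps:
L = -8
Function('R')(c) = Add(-4, Mul(4, c))
Mul(q, Add(Function('R')(L), 1186)) = Mul(-845, Add(Add(-4, Mul(4, -8)), 1186)) = Mul(-845, Add(Add(-4, -32), 1186)) = Mul(-845, Add(-36, 1186)) = Mul(-845, 1150) = -971750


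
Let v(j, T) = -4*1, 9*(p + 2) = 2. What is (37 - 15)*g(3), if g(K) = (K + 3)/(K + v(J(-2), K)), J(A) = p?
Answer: -132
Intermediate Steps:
p = -16/9 (p = -2 + (⅑)*2 = -2 + 2/9 = -16/9 ≈ -1.7778)
J(A) = -16/9
v(j, T) = -4
g(K) = (3 + K)/(-4 + K) (g(K) = (K + 3)/(K - 4) = (3 + K)/(-4 + K))
(37 - 15)*g(3) = (37 - 15)*((3 + 3)/(-4 + 3)) = 22*(6/(-1)) = 22*(-1*6) = 22*(-6) = -132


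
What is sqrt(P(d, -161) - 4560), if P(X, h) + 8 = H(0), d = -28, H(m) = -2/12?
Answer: I*sqrt(164454)/6 ≈ 67.588*I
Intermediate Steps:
H(m) = -1/6 (H(m) = -2*1/12 = -1/6)
P(X, h) = -49/6 (P(X, h) = -8 - 1/6 = -49/6)
sqrt(P(d, -161) - 4560) = sqrt(-49/6 - 4560) = sqrt(-27409/6) = I*sqrt(164454)/6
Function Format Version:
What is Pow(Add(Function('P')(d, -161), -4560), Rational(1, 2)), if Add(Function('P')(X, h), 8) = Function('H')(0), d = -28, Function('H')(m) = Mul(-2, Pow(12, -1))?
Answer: Mul(Rational(1, 6), I, Pow(164454, Rational(1, 2))) ≈ Mul(67.588, I)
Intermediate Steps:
Function('H')(m) = Rational(-1, 6) (Function('H')(m) = Mul(-2, Rational(1, 12)) = Rational(-1, 6))
Function('P')(X, h) = Rational(-49, 6) (Function('P')(X, h) = Add(-8, Rational(-1, 6)) = Rational(-49, 6))
Pow(Add(Function('P')(d, -161), -4560), Rational(1, 2)) = Pow(Add(Rational(-49, 6), -4560), Rational(1, 2)) = Pow(Rational(-27409, 6), Rational(1, 2)) = Mul(Rational(1, 6), I, Pow(164454, Rational(1, 2)))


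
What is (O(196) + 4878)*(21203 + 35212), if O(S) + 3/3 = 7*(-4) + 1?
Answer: 273612750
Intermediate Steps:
O(S) = -28 (O(S) = -1 + (7*(-4) + 1) = -1 + (-28 + 1) = -1 - 27 = -28)
(O(196) + 4878)*(21203 + 35212) = (-28 + 4878)*(21203 + 35212) = 4850*56415 = 273612750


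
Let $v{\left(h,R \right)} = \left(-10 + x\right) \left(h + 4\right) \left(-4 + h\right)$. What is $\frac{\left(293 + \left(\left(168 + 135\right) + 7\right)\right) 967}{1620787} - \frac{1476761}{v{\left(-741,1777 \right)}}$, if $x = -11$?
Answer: $\frac{118401070036}{242704749315} \approx 0.48784$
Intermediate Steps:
$v{\left(h,R \right)} = \left(-84 - 21 h\right) \left(-4 + h\right)$ ($v{\left(h,R \right)} = \left(-10 - 11\right) \left(h + 4\right) \left(-4 + h\right) = - 21 \left(4 + h\right) \left(-4 + h\right) = \left(-84 - 21 h\right) \left(-4 + h\right)$)
$\frac{\left(293 + \left(\left(168 + 135\right) + 7\right)\right) 967}{1620787} - \frac{1476761}{v{\left(-741,1777 \right)}} = \frac{\left(293 + \left(\left(168 + 135\right) + 7\right)\right) 967}{1620787} - \frac{1476761}{336 - 21 \left(-741\right)^{2}} = \left(293 + \left(303 + 7\right)\right) 967 \cdot \frac{1}{1620787} - \frac{1476761}{336 - 11530701} = \left(293 + 310\right) 967 \cdot \frac{1}{1620787} - \frac{1476761}{336 - 11530701} = 603 \cdot 967 \cdot \frac{1}{1620787} - \frac{1476761}{-11530365} = 583101 \cdot \frac{1}{1620787} - - \frac{134251}{1048215} = \frac{583101}{1620787} + \frac{134251}{1048215} = \frac{118401070036}{242704749315}$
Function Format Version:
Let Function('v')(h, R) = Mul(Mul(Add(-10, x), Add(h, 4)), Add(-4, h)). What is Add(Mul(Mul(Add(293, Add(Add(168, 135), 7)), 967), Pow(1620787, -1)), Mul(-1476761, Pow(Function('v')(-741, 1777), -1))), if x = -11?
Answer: Rational(118401070036, 242704749315) ≈ 0.48784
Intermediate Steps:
Function('v')(h, R) = Mul(Add(-84, Mul(-21, h)), Add(-4, h)) (Function('v')(h, R) = Mul(Mul(Add(-10, -11), Add(h, 4)), Add(-4, h)) = Mul(Mul(-21, Add(4, h)), Add(-4, h)) = Mul(Add(-84, Mul(-21, h)), Add(-4, h)))
Add(Mul(Mul(Add(293, Add(Add(168, 135), 7)), 967), Pow(1620787, -1)), Mul(-1476761, Pow(Function('v')(-741, 1777), -1))) = Add(Mul(Mul(Add(293, Add(Add(168, 135), 7)), 967), Pow(1620787, -1)), Mul(-1476761, Pow(Add(336, Mul(-21, Pow(-741, 2))), -1))) = Add(Mul(Mul(Add(293, Add(303, 7)), 967), Rational(1, 1620787)), Mul(-1476761, Pow(Add(336, Mul(-21, 549081)), -1))) = Add(Mul(Mul(Add(293, 310), 967), Rational(1, 1620787)), Mul(-1476761, Pow(Add(336, -11530701), -1))) = Add(Mul(Mul(603, 967), Rational(1, 1620787)), Mul(-1476761, Pow(-11530365, -1))) = Add(Mul(583101, Rational(1, 1620787)), Mul(-1476761, Rational(-1, 11530365))) = Add(Rational(583101, 1620787), Rational(134251, 1048215)) = Rational(118401070036, 242704749315)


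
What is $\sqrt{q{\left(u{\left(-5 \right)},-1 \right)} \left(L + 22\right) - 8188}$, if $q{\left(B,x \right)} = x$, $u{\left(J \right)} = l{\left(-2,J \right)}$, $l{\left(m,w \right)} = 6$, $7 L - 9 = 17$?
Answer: $\frac{2 i \sqrt{100618}}{7} \approx 90.63 i$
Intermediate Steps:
$L = \frac{26}{7}$ ($L = \frac{9}{7} + \frac{1}{7} \cdot 17 = \frac{9}{7} + \frac{17}{7} = \frac{26}{7} \approx 3.7143$)
$u{\left(J \right)} = 6$
$\sqrt{q{\left(u{\left(-5 \right)},-1 \right)} \left(L + 22\right) - 8188} = \sqrt{- (\frac{26}{7} + 22) - 8188} = \sqrt{\left(-1\right) \frac{180}{7} - 8188} = \sqrt{- \frac{180}{7} - 8188} = \sqrt{- \frac{57496}{7}} = \frac{2 i \sqrt{100618}}{7}$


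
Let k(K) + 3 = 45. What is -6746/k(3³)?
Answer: -3373/21 ≈ -160.62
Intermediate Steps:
k(K) = 42 (k(K) = -3 + 45 = 42)
-6746/k(3³) = -6746/42 = -6746*1/42 = -3373/21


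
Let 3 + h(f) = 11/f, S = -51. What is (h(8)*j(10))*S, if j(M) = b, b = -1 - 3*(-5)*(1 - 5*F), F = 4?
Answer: -94809/4 ≈ -23702.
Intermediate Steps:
h(f) = -3 + 11/f
b = -286 (b = -1 - 3*(-5)*(1 - 5*4) = -1 - (-15)*(1 - 20) = -1 - (-15)*(-19) = -1 - 1*285 = -1 - 285 = -286)
j(M) = -286
(h(8)*j(10))*S = ((-3 + 11/8)*(-286))*(-51) = -13/8*(-286)*(-51) = (1859/4)*(-51) = -94809/4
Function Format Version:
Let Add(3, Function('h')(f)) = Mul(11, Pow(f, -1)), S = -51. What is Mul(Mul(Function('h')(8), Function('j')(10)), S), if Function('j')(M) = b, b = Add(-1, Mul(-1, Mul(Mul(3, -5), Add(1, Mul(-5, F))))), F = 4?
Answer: Rational(-94809, 4) ≈ -23702.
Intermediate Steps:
Function('h')(f) = Add(-3, Mul(11, Pow(f, -1)))
b = -286 (b = Add(-1, Mul(-1, Mul(Mul(3, -5), Add(1, Mul(-5, 4))))) = Add(-1, Mul(-1, Mul(-15, Add(1, -20)))) = Add(-1, Mul(-1, Mul(-15, -19))) = Add(-1, Mul(-1, 285)) = Add(-1, -285) = -286)
Function('j')(M) = -286
Mul(Mul(Function('h')(8), Function('j')(10)), S) = Mul(Mul(Add(-3, Mul(11, Pow(8, -1))), -286), -51) = Mul(Mul(Add(-3, Mul(11, Rational(1, 8))), -286), -51) = Mul(Mul(Add(-3, Rational(11, 8)), -286), -51) = Mul(Mul(Rational(-13, 8), -286), -51) = Mul(Rational(1859, 4), -51) = Rational(-94809, 4)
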